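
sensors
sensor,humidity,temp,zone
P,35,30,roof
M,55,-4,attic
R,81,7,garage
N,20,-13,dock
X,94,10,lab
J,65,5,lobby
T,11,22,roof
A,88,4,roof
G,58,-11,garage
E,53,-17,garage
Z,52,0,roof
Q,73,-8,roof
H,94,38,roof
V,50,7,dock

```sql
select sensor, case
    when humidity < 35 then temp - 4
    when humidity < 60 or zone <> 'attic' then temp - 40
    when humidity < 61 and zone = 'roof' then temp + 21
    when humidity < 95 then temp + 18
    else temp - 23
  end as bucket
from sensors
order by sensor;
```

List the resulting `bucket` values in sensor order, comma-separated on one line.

-36, -57, -51, -2, -35, -44, -17, -10, -48, -33, 18, -33, -30, -40

sensor=A: humidity < 60 or zone <> 'attic' → -36
sensor=E: humidity < 60 or zone <> 'attic' → -57
sensor=G: humidity < 60 or zone <> 'attic' → -51
sensor=H: humidity < 60 or zone <> 'attic' → -2
sensor=J: humidity < 60 or zone <> 'attic' → -35
sensor=M: humidity < 60 or zone <> 'attic' → -44
sensor=N: humidity < 35 → -17
sensor=P: humidity < 60 or zone <> 'attic' → -10
sensor=Q: humidity < 60 or zone <> 'attic' → -48
sensor=R: humidity < 60 or zone <> 'attic' → -33
sensor=T: humidity < 35 → 18
sensor=V: humidity < 60 or zone <> 'attic' → -33
sensor=X: humidity < 60 or zone <> 'attic' → -30
sensor=Z: humidity < 60 or zone <> 'attic' → -40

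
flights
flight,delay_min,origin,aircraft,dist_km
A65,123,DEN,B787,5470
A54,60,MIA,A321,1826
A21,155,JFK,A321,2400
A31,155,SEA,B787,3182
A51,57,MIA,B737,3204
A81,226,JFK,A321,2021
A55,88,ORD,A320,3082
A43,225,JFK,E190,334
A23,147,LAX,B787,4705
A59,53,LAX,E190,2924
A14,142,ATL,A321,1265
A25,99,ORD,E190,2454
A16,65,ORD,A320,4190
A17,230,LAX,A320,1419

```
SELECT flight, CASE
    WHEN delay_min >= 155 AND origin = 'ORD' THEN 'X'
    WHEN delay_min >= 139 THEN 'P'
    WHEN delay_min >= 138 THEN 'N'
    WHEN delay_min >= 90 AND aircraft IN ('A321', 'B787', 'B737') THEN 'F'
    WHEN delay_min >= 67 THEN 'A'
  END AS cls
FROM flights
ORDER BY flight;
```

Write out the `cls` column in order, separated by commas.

flight=A14: delay_min >= 139 → P
flight=A16: (no match → NULL) → NULL
flight=A17: delay_min >= 139 → P
flight=A21: delay_min >= 139 → P
flight=A23: delay_min >= 139 → P
flight=A25: delay_min >= 67 → A
flight=A31: delay_min >= 139 → P
flight=A43: delay_min >= 139 → P
flight=A51: (no match → NULL) → NULL
flight=A54: (no match → NULL) → NULL
flight=A55: delay_min >= 67 → A
flight=A59: (no match → NULL) → NULL
flight=A65: delay_min >= 90 AND aircraft IN ('A321', 'B787', 'B737') → F
flight=A81: delay_min >= 139 → P

P, NULL, P, P, P, A, P, P, NULL, NULL, A, NULL, F, P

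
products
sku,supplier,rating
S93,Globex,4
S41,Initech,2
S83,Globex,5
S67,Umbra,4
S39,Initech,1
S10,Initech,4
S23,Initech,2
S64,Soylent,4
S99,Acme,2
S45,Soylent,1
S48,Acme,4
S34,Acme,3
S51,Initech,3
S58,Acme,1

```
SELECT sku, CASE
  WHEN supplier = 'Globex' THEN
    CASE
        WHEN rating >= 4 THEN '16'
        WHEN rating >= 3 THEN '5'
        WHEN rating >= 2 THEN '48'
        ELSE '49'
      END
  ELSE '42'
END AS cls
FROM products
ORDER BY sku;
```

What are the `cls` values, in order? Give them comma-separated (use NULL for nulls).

42, 42, 42, 42, 42, 42, 42, 42, 42, 42, 42, 16, 16, 42

sku=S10: supplier='Initech' → outer ELSE → 42
sku=S23: supplier='Initech' → outer ELSE → 42
sku=S34: supplier='Acme' → outer ELSE → 42
sku=S39: supplier='Initech' → outer ELSE → 42
sku=S41: supplier='Initech' → outer ELSE → 42
sku=S45: supplier='Soylent' → outer ELSE → 42
sku=S48: supplier='Acme' → outer ELSE → 42
sku=S51: supplier='Initech' → outer ELSE → 42
sku=S58: supplier='Acme' → outer ELSE → 42
sku=S64: supplier='Soylent' → outer ELSE → 42
sku=S67: supplier='Umbra' → outer ELSE → 42
sku=S83: supplier='Globex' → inner[rating >= 4] → 16
sku=S93: supplier='Globex' → inner[rating >= 4] → 16
sku=S99: supplier='Acme' → outer ELSE → 42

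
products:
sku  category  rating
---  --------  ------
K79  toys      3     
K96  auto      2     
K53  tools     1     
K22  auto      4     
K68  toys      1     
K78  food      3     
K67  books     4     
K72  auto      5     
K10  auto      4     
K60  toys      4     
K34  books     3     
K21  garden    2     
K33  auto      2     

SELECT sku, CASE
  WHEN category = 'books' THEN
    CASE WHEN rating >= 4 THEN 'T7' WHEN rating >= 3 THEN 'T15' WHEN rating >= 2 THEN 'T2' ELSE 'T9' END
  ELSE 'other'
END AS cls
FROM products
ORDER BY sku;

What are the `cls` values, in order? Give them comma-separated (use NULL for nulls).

other, other, other, other, T15, other, other, T7, other, other, other, other, other

sku=K10: category='auto' → outer ELSE → other
sku=K21: category='garden' → outer ELSE → other
sku=K22: category='auto' → outer ELSE → other
sku=K33: category='auto' → outer ELSE → other
sku=K34: category='books' → inner[rating >= 3] → T15
sku=K53: category='tools' → outer ELSE → other
sku=K60: category='toys' → outer ELSE → other
sku=K67: category='books' → inner[rating >= 4] → T7
sku=K68: category='toys' → outer ELSE → other
sku=K72: category='auto' → outer ELSE → other
sku=K78: category='food' → outer ELSE → other
sku=K79: category='toys' → outer ELSE → other
sku=K96: category='auto' → outer ELSE → other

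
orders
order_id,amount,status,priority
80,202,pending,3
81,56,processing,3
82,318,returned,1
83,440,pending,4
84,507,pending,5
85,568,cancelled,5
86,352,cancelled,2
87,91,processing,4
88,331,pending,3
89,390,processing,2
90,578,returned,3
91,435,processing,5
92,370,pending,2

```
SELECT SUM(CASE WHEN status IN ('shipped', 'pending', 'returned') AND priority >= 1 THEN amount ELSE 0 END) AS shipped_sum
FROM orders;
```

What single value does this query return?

order_id=80: ✓ → 202
order_id=81: ✗
order_id=82: ✓ → 318
order_id=83: ✓ → 440
order_id=84: ✓ → 507
order_id=85: ✗
order_id=86: ✗
order_id=87: ✗
order_id=88: ✓ → 331
order_id=89: ✗
order_id=90: ✓ → 578
order_id=91: ✗
order_id=92: ✓ → 370
shipped_sum = 202 + 318 + 440 + 507 + 331 + 578 + 370 = 2746

2746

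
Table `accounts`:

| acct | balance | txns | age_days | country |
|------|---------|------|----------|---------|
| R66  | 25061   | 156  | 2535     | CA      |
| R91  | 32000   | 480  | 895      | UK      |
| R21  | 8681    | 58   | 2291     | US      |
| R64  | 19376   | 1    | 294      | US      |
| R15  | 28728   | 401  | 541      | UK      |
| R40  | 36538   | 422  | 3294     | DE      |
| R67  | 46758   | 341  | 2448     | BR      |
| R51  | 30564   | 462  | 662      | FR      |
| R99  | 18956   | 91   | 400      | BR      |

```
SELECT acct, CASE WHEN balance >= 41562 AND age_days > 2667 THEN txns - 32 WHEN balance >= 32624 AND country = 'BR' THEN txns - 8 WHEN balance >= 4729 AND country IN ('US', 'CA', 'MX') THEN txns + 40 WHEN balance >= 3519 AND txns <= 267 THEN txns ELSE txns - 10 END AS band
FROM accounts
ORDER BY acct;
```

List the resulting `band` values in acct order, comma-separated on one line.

acct=R15: ELSE → 391
acct=R21: balance >= 4729 AND country IN ('US', 'CA', 'MX') → 98
acct=R40: ELSE → 412
acct=R51: ELSE → 452
acct=R64: balance >= 4729 AND country IN ('US', 'CA', 'MX') → 41
acct=R66: balance >= 4729 AND country IN ('US', 'CA', 'MX') → 196
acct=R67: balance >= 32624 AND country = 'BR' → 333
acct=R91: ELSE → 470
acct=R99: balance >= 3519 AND txns <= 267 → 91

391, 98, 412, 452, 41, 196, 333, 470, 91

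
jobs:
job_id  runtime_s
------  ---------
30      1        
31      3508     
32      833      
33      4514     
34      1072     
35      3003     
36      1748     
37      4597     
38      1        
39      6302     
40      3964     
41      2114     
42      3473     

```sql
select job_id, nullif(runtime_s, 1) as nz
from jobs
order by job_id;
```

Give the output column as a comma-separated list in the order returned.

NULL, 3508, 833, 4514, 1072, 3003, 1748, 4597, NULL, 6302, 3964, 2114, 3473

job_id=30: runtime_s=1 vs 1: equal → NULL
job_id=31: runtime_s=3508 vs 1: differ → 3508
job_id=32: runtime_s=833 vs 1: differ → 833
job_id=33: runtime_s=4514 vs 1: differ → 4514
job_id=34: runtime_s=1072 vs 1: differ → 1072
job_id=35: runtime_s=3003 vs 1: differ → 3003
job_id=36: runtime_s=1748 vs 1: differ → 1748
job_id=37: runtime_s=4597 vs 1: differ → 4597
job_id=38: runtime_s=1 vs 1: equal → NULL
job_id=39: runtime_s=6302 vs 1: differ → 6302
job_id=40: runtime_s=3964 vs 1: differ → 3964
job_id=41: runtime_s=2114 vs 1: differ → 2114
job_id=42: runtime_s=3473 vs 1: differ → 3473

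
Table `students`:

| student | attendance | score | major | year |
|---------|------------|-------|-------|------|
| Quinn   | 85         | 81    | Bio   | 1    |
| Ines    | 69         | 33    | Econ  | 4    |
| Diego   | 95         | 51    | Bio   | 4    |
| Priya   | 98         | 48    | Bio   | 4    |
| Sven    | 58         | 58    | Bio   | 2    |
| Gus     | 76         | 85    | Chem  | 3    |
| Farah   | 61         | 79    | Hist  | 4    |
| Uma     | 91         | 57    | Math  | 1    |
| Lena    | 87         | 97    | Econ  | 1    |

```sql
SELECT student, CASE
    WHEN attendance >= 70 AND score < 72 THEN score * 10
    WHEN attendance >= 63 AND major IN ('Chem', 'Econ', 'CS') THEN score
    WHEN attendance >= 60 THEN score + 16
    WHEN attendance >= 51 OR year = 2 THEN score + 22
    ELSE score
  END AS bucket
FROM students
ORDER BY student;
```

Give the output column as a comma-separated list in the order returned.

student=Diego: attendance >= 70 AND score < 72 → 510
student=Farah: attendance >= 60 → 95
student=Gus: attendance >= 63 AND major IN ('Chem', 'Econ', 'CS') → 85
student=Ines: attendance >= 63 AND major IN ('Chem', 'Econ', 'CS') → 33
student=Lena: attendance >= 63 AND major IN ('Chem', 'Econ', 'CS') → 97
student=Priya: attendance >= 70 AND score < 72 → 480
student=Quinn: attendance >= 60 → 97
student=Sven: attendance >= 51 OR year = 2 → 80
student=Uma: attendance >= 70 AND score < 72 → 570

510, 95, 85, 33, 97, 480, 97, 80, 570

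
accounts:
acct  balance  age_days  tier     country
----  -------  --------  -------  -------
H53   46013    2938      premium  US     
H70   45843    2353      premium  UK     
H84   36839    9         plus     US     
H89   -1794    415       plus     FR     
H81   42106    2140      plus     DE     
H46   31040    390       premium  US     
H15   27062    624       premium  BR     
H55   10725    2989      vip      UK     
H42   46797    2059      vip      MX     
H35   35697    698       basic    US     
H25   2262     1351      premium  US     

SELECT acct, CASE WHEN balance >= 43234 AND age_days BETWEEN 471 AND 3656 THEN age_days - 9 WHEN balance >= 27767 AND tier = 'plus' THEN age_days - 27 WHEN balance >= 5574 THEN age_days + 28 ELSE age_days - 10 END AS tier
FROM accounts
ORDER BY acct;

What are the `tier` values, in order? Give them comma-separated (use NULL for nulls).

652, 1341, 726, 2050, 418, 2929, 3017, 2344, 2113, -18, 405

acct=H15: balance >= 5574 → 652
acct=H25: ELSE → 1341
acct=H35: balance >= 5574 → 726
acct=H42: balance >= 43234 AND age_days BETWEEN 471 AND 3656 → 2050
acct=H46: balance >= 5574 → 418
acct=H53: balance >= 43234 AND age_days BETWEEN 471 AND 3656 → 2929
acct=H55: balance >= 5574 → 3017
acct=H70: balance >= 43234 AND age_days BETWEEN 471 AND 3656 → 2344
acct=H81: balance >= 27767 AND tier = 'plus' → 2113
acct=H84: balance >= 27767 AND tier = 'plus' → -18
acct=H89: ELSE → 405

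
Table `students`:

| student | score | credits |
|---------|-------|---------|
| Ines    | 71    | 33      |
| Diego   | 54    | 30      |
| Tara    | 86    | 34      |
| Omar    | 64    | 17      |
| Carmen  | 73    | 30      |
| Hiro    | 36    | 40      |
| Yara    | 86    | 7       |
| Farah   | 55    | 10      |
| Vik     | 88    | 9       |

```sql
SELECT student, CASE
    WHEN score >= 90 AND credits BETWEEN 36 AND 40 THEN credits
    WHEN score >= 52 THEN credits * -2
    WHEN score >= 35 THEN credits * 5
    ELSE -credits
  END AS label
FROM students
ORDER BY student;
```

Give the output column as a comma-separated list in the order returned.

-60, -60, -20, 200, -66, -34, -68, -18, -14

student=Carmen: score >= 52 → -60
student=Diego: score >= 52 → -60
student=Farah: score >= 52 → -20
student=Hiro: score >= 35 → 200
student=Ines: score >= 52 → -66
student=Omar: score >= 52 → -34
student=Tara: score >= 52 → -68
student=Vik: score >= 52 → -18
student=Yara: score >= 52 → -14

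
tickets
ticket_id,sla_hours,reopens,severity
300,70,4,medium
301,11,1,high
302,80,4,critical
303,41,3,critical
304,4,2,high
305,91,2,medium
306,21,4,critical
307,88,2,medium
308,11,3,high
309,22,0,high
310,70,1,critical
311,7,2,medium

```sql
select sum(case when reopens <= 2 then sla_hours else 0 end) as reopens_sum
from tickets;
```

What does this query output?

ticket_id=300: ✗
ticket_id=301: ✓ → 11
ticket_id=302: ✗
ticket_id=303: ✗
ticket_id=304: ✓ → 4
ticket_id=305: ✓ → 91
ticket_id=306: ✗
ticket_id=307: ✓ → 88
ticket_id=308: ✗
ticket_id=309: ✓ → 22
ticket_id=310: ✓ → 70
ticket_id=311: ✓ → 7
reopens_sum = 11 + 4 + 91 + 88 + 22 + 70 + 7 = 293

293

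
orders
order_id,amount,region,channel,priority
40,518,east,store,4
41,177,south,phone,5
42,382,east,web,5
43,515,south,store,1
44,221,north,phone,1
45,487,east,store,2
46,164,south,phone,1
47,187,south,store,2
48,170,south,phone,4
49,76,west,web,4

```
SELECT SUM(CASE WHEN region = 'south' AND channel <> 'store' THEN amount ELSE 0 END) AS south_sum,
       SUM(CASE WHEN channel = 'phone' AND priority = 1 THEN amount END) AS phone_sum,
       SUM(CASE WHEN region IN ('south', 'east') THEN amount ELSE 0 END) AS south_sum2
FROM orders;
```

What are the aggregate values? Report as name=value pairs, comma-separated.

south_sum=511, phone_sum=385, south_sum2=2600

[south_sum: region = 'south' AND channel <> 'store']
order_id=40: ✗
order_id=41: ✓ → 177
order_id=42: ✗
order_id=43: ✗
order_id=44: ✗
order_id=45: ✗
order_id=46: ✓ → 164
order_id=47: ✗
order_id=48: ✓ → 170
order_id=49: ✗
south_sum = 177 + 164 + 170 = 511
—
[phone_sum: channel = 'phone' AND priority = 1]
order_id=40: ✗
order_id=41: ✗
order_id=42: ✗
order_id=43: ✗
order_id=44: ✓ → 221
order_id=45: ✗
order_id=46: ✓ → 164
order_id=47: ✗
order_id=48: ✗
order_id=49: ✗
phone_sum = 221 + 164 = 385
—
[south_sum2: region IN ('south', 'east')]
order_id=40: ✓ → 518
order_id=41: ✓ → 177
order_id=42: ✓ → 382
order_id=43: ✓ → 515
order_id=44: ✗
order_id=45: ✓ → 487
order_id=46: ✓ → 164
order_id=47: ✓ → 187
order_id=48: ✓ → 170
order_id=49: ✗
south_sum2 = 518 + 177 + 382 + 515 + 487 + 164 + 187 + 170 = 2600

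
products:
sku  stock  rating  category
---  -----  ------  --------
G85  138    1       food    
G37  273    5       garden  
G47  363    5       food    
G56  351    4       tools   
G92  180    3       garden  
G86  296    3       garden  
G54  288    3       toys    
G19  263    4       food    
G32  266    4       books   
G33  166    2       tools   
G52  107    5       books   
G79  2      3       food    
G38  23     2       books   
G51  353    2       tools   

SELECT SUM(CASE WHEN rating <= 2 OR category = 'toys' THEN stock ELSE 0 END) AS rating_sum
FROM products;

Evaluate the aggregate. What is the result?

968

sku=G85: ✓ → 138
sku=G37: ✗
sku=G47: ✗
sku=G56: ✗
sku=G92: ✗
sku=G86: ✗
sku=G54: ✓ → 288
sku=G19: ✗
sku=G32: ✗
sku=G33: ✓ → 166
sku=G52: ✗
sku=G79: ✗
sku=G38: ✓ → 23
sku=G51: ✓ → 353
rating_sum = 138 + 288 + 166 + 23 + 353 = 968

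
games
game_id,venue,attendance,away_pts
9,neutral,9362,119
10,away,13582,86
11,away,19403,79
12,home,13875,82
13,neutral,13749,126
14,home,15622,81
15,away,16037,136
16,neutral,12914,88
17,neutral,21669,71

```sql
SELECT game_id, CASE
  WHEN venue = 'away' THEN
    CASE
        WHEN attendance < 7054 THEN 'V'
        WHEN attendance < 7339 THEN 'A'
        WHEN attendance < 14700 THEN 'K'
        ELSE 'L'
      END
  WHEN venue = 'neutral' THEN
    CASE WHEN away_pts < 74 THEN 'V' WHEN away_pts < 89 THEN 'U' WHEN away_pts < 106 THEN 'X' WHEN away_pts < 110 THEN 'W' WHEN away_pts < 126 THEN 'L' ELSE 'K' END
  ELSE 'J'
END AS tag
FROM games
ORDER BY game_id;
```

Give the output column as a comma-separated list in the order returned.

game_id=9: venue='neutral' → inner[away_pts < 126] → L
game_id=10: venue='away' → inner[attendance < 14700] → K
game_id=11: venue='away' → inner[ELSE] → L
game_id=12: venue='home' → outer ELSE → J
game_id=13: venue='neutral' → inner[ELSE] → K
game_id=14: venue='home' → outer ELSE → J
game_id=15: venue='away' → inner[ELSE] → L
game_id=16: venue='neutral' → inner[away_pts < 89] → U
game_id=17: venue='neutral' → inner[away_pts < 74] → V

L, K, L, J, K, J, L, U, V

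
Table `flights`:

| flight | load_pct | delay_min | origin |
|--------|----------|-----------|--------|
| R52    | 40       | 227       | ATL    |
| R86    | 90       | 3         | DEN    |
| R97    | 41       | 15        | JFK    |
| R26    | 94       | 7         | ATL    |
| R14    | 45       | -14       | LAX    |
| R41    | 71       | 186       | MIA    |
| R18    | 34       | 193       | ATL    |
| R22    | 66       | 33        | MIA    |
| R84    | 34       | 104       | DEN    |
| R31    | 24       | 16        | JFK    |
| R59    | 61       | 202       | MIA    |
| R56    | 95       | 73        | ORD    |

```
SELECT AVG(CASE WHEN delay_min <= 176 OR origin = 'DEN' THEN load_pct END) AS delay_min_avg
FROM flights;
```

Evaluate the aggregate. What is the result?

flight=R52: ✗
flight=R86: ✓ → 90
flight=R97: ✓ → 41
flight=R26: ✓ → 94
flight=R14: ✓ → 45
flight=R41: ✗
flight=R18: ✗
flight=R22: ✓ → 66
flight=R84: ✓ → 34
flight=R31: ✓ → 24
flight=R59: ✗
flight=R56: ✓ → 95
delay_min_avg = (90 + 41 + 94 + 45 + 66 + 34 + 24 + 95) / 8 = 61.125

61.125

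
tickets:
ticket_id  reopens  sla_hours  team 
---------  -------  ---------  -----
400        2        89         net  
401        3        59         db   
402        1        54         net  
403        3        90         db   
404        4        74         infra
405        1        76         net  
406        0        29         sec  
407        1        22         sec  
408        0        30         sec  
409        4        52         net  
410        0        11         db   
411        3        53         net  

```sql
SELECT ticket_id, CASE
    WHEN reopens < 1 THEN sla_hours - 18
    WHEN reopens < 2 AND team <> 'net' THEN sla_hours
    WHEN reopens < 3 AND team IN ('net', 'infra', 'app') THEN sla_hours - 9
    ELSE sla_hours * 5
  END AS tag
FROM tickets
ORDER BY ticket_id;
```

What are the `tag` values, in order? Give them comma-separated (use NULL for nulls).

80, 295, 45, 450, 370, 67, 11, 22, 12, 260, -7, 265

ticket_id=400: reopens < 3 AND team IN ('net', 'infra', 'app') → 80
ticket_id=401: ELSE → 295
ticket_id=402: reopens < 3 AND team IN ('net', 'infra', 'app') → 45
ticket_id=403: ELSE → 450
ticket_id=404: ELSE → 370
ticket_id=405: reopens < 3 AND team IN ('net', 'infra', 'app') → 67
ticket_id=406: reopens < 1 → 11
ticket_id=407: reopens < 2 AND team <> 'net' → 22
ticket_id=408: reopens < 1 → 12
ticket_id=409: ELSE → 260
ticket_id=410: reopens < 1 → -7
ticket_id=411: ELSE → 265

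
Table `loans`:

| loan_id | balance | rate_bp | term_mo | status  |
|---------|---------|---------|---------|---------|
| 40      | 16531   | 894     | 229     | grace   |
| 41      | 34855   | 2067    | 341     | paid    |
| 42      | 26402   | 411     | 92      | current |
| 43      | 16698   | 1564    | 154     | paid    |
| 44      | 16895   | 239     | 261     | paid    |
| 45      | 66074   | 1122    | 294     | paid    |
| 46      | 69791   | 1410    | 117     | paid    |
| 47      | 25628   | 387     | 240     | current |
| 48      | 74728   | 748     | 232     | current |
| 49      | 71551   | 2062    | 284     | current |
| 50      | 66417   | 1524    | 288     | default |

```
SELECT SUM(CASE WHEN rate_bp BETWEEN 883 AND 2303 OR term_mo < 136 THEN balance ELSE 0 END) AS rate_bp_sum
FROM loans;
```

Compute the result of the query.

368319

loan_id=40: ✓ → 16531
loan_id=41: ✓ → 34855
loan_id=42: ✓ → 26402
loan_id=43: ✓ → 16698
loan_id=44: ✗
loan_id=45: ✓ → 66074
loan_id=46: ✓ → 69791
loan_id=47: ✗
loan_id=48: ✗
loan_id=49: ✓ → 71551
loan_id=50: ✓ → 66417
rate_bp_sum = 16531 + 34855 + 26402 + 16698 + 66074 + 69791 + 71551 + 66417 = 368319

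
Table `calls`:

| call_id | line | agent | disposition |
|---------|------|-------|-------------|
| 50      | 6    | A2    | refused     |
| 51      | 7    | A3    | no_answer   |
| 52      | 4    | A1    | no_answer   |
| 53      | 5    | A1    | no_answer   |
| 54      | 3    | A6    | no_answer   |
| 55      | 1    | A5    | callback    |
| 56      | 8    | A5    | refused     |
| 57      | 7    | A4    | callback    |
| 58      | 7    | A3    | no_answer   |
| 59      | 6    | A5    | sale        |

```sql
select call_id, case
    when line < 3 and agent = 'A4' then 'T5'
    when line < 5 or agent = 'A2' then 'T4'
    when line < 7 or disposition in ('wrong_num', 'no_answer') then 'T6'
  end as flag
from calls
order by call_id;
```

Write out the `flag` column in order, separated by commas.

call_id=50: line < 5 or agent = 'A2' → T4
call_id=51: line < 7 or disposition in ('wrong_num', 'no_answer') → T6
call_id=52: line < 5 or agent = 'A2' → T4
call_id=53: line < 7 or disposition in ('wrong_num', 'no_answer') → T6
call_id=54: line < 5 or agent = 'A2' → T4
call_id=55: line < 5 or agent = 'A2' → T4
call_id=56: (no match → NULL) → NULL
call_id=57: (no match → NULL) → NULL
call_id=58: line < 7 or disposition in ('wrong_num', 'no_answer') → T6
call_id=59: line < 7 or disposition in ('wrong_num', 'no_answer') → T6

T4, T6, T4, T6, T4, T4, NULL, NULL, T6, T6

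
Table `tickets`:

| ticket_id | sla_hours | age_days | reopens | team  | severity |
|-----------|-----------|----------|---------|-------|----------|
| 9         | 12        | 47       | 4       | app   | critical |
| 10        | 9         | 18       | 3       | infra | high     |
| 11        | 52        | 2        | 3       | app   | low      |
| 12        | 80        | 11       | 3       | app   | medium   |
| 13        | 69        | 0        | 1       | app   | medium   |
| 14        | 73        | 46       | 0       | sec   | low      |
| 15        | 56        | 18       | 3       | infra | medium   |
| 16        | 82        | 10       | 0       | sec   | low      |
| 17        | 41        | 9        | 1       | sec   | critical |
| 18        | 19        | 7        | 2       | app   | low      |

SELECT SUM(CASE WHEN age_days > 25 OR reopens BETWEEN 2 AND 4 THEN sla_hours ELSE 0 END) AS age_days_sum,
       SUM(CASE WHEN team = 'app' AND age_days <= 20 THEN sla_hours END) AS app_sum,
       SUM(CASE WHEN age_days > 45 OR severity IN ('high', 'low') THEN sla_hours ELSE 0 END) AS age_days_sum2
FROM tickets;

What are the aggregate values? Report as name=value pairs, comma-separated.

[age_days_sum: age_days > 25 OR reopens BETWEEN 2 AND 4]
ticket_id=9: ✓ → 12
ticket_id=10: ✓ → 9
ticket_id=11: ✓ → 52
ticket_id=12: ✓ → 80
ticket_id=13: ✗
ticket_id=14: ✓ → 73
ticket_id=15: ✓ → 56
ticket_id=16: ✗
ticket_id=17: ✗
ticket_id=18: ✓ → 19
age_days_sum = 12 + 9 + 52 + 80 + 73 + 56 + 19 = 301
—
[app_sum: team = 'app' AND age_days <= 20]
ticket_id=9: ✗
ticket_id=10: ✗
ticket_id=11: ✓ → 52
ticket_id=12: ✓ → 80
ticket_id=13: ✓ → 69
ticket_id=14: ✗
ticket_id=15: ✗
ticket_id=16: ✗
ticket_id=17: ✗
ticket_id=18: ✓ → 19
app_sum = 52 + 80 + 69 + 19 = 220
—
[age_days_sum2: age_days > 45 OR severity IN ('high', 'low')]
ticket_id=9: ✓ → 12
ticket_id=10: ✓ → 9
ticket_id=11: ✓ → 52
ticket_id=12: ✗
ticket_id=13: ✗
ticket_id=14: ✓ → 73
ticket_id=15: ✗
ticket_id=16: ✓ → 82
ticket_id=17: ✗
ticket_id=18: ✓ → 19
age_days_sum2 = 12 + 9 + 52 + 73 + 82 + 19 = 247

age_days_sum=301, app_sum=220, age_days_sum2=247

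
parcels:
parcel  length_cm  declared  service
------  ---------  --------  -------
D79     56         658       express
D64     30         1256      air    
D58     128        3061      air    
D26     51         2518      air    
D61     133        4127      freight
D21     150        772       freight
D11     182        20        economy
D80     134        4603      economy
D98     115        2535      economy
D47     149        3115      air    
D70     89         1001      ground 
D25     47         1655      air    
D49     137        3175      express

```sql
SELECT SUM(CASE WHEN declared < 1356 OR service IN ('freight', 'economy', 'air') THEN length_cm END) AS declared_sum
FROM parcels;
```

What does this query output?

parcel=D79: ✓ → 56
parcel=D64: ✓ → 30
parcel=D58: ✓ → 128
parcel=D26: ✓ → 51
parcel=D61: ✓ → 133
parcel=D21: ✓ → 150
parcel=D11: ✓ → 182
parcel=D80: ✓ → 134
parcel=D98: ✓ → 115
parcel=D47: ✓ → 149
parcel=D70: ✓ → 89
parcel=D25: ✓ → 47
parcel=D49: ✗
declared_sum = 56 + 30 + 128 + 51 + 133 + 150 + 182 + 134 + 115 + 149 + 89 + 47 = 1264

1264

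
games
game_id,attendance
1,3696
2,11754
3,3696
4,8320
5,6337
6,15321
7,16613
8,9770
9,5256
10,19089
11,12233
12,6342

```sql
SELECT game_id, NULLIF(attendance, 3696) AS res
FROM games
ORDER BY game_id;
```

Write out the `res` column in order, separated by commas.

game_id=1: attendance=3696 vs 3696: equal → NULL
game_id=2: attendance=11754 vs 3696: differ → 11754
game_id=3: attendance=3696 vs 3696: equal → NULL
game_id=4: attendance=8320 vs 3696: differ → 8320
game_id=5: attendance=6337 vs 3696: differ → 6337
game_id=6: attendance=15321 vs 3696: differ → 15321
game_id=7: attendance=16613 vs 3696: differ → 16613
game_id=8: attendance=9770 vs 3696: differ → 9770
game_id=9: attendance=5256 vs 3696: differ → 5256
game_id=10: attendance=19089 vs 3696: differ → 19089
game_id=11: attendance=12233 vs 3696: differ → 12233
game_id=12: attendance=6342 vs 3696: differ → 6342

NULL, 11754, NULL, 8320, 6337, 15321, 16613, 9770, 5256, 19089, 12233, 6342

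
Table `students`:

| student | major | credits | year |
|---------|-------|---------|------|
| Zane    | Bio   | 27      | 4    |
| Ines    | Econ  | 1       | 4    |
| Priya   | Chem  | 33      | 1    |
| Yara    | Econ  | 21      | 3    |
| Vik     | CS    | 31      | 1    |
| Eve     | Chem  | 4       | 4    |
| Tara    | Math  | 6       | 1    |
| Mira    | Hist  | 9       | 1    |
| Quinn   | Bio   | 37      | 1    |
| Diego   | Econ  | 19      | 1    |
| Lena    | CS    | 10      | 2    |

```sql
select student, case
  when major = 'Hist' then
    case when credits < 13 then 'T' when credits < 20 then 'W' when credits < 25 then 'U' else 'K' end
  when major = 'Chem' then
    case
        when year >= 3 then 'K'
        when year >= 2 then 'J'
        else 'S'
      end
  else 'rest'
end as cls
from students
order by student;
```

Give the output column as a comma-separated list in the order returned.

student=Diego: major='Econ' → outer ELSE → rest
student=Eve: major='Chem' → inner[year >= 3] → K
student=Ines: major='Econ' → outer ELSE → rest
student=Lena: major='CS' → outer ELSE → rest
student=Mira: major='Hist' → inner[credits < 13] → T
student=Priya: major='Chem' → inner[ELSE] → S
student=Quinn: major='Bio' → outer ELSE → rest
student=Tara: major='Math' → outer ELSE → rest
student=Vik: major='CS' → outer ELSE → rest
student=Yara: major='Econ' → outer ELSE → rest
student=Zane: major='Bio' → outer ELSE → rest

rest, K, rest, rest, T, S, rest, rest, rest, rest, rest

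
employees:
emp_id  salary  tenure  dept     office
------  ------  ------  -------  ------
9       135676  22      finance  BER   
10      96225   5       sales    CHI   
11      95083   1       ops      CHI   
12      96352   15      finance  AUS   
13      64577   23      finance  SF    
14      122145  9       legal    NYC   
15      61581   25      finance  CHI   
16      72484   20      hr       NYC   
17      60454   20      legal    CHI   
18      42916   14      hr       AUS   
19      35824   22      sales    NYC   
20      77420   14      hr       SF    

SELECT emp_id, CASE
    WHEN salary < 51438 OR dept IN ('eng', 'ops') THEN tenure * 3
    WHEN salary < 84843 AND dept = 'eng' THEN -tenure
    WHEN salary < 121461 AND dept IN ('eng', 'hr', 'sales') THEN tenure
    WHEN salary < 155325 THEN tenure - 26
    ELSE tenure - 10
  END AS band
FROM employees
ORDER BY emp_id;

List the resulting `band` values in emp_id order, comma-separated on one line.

emp_id=9: salary < 155325 → -4
emp_id=10: salary < 121461 AND dept IN ('eng', 'hr', 'sales') → 5
emp_id=11: salary < 51438 OR dept IN ('eng', 'ops') → 3
emp_id=12: salary < 155325 → -11
emp_id=13: salary < 155325 → -3
emp_id=14: salary < 155325 → -17
emp_id=15: salary < 155325 → -1
emp_id=16: salary < 121461 AND dept IN ('eng', 'hr', 'sales') → 20
emp_id=17: salary < 155325 → -6
emp_id=18: salary < 51438 OR dept IN ('eng', 'ops') → 42
emp_id=19: salary < 51438 OR dept IN ('eng', 'ops') → 66
emp_id=20: salary < 121461 AND dept IN ('eng', 'hr', 'sales') → 14

-4, 5, 3, -11, -3, -17, -1, 20, -6, 42, 66, 14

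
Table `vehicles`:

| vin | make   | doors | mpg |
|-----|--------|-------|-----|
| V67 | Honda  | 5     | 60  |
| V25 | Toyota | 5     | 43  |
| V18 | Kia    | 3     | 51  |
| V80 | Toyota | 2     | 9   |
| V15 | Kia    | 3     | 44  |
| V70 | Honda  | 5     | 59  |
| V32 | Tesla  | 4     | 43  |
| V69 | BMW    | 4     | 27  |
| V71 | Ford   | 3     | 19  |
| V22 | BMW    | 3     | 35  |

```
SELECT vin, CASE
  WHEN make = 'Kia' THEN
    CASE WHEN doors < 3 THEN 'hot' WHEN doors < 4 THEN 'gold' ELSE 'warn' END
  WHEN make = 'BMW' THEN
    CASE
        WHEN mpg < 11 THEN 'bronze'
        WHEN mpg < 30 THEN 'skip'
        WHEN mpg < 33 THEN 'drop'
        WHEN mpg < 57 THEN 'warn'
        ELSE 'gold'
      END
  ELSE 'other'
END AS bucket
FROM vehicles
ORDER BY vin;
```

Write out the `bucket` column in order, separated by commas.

vin=V15: make='Kia' → inner[doors < 4] → gold
vin=V18: make='Kia' → inner[doors < 4] → gold
vin=V22: make='BMW' → inner[mpg < 57] → warn
vin=V25: make='Toyota' → outer ELSE → other
vin=V32: make='Tesla' → outer ELSE → other
vin=V67: make='Honda' → outer ELSE → other
vin=V69: make='BMW' → inner[mpg < 30] → skip
vin=V70: make='Honda' → outer ELSE → other
vin=V71: make='Ford' → outer ELSE → other
vin=V80: make='Toyota' → outer ELSE → other

gold, gold, warn, other, other, other, skip, other, other, other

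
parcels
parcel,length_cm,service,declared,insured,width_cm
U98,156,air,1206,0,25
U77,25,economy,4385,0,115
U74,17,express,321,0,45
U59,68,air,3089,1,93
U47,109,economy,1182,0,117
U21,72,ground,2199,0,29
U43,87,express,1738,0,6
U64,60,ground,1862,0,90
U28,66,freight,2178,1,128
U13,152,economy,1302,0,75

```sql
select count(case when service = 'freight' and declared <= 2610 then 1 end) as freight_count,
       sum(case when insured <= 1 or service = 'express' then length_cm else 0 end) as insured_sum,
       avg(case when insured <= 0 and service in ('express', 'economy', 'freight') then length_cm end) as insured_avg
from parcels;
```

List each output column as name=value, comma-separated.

[freight_count: service = 'freight' and declared <= 2610]
parcel=U98: ✗
parcel=U77: ✗
parcel=U74: ✗
parcel=U59: ✗
parcel=U47: ✗
parcel=U21: ✗
parcel=U43: ✗
parcel=U64: ✗
parcel=U28: ✓ → 1
parcel=U13: ✗
freight_count = COUNT(1) = 1
—
[insured_sum: insured <= 1 or service = 'express']
parcel=U98: ✓ → 156
parcel=U77: ✓ → 25
parcel=U74: ✓ → 17
parcel=U59: ✓ → 68
parcel=U47: ✓ → 109
parcel=U21: ✓ → 72
parcel=U43: ✓ → 87
parcel=U64: ✓ → 60
parcel=U28: ✓ → 66
parcel=U13: ✓ → 152
insured_sum = 156 + 25 + 17 + 68 + 109 + 72 + 87 + 60 + 66 + 152 = 812
—
[insured_avg: insured <= 0 and service in ('express', 'economy', 'freight')]
parcel=U98: ✗
parcel=U77: ✓ → 25
parcel=U74: ✓ → 17
parcel=U59: ✗
parcel=U47: ✓ → 109
parcel=U21: ✗
parcel=U43: ✓ → 87
parcel=U64: ✗
parcel=U28: ✗
parcel=U13: ✓ → 152
insured_avg = (25 + 17 + 109 + 87 + 152) / 5 = 78

freight_count=1, insured_sum=812, insured_avg=78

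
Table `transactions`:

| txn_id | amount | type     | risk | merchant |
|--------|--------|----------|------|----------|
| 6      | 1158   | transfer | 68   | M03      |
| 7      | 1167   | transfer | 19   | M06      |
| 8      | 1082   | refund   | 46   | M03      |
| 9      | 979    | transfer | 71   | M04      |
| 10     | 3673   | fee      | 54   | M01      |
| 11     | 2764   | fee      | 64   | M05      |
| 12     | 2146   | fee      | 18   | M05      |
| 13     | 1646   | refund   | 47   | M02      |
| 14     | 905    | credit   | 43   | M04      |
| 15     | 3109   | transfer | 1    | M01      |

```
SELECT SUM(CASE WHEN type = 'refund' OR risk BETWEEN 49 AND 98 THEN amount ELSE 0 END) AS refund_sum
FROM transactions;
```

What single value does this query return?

txn_id=6: ✓ → 1158
txn_id=7: ✗
txn_id=8: ✓ → 1082
txn_id=9: ✓ → 979
txn_id=10: ✓ → 3673
txn_id=11: ✓ → 2764
txn_id=12: ✗
txn_id=13: ✓ → 1646
txn_id=14: ✗
txn_id=15: ✗
refund_sum = 1158 + 1082 + 979 + 3673 + 2764 + 1646 = 11302

11302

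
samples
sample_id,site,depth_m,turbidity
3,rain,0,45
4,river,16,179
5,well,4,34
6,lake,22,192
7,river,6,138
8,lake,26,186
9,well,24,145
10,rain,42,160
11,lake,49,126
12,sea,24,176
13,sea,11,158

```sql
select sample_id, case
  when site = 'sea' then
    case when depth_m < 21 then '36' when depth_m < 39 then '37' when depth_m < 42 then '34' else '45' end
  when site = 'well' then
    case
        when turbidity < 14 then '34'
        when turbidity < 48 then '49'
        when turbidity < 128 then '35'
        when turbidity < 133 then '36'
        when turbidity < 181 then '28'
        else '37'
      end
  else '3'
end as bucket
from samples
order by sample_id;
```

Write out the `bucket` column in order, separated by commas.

3, 3, 49, 3, 3, 3, 28, 3, 3, 37, 36

sample_id=3: site='rain' → outer ELSE → 3
sample_id=4: site='river' → outer ELSE → 3
sample_id=5: site='well' → inner[turbidity < 48] → 49
sample_id=6: site='lake' → outer ELSE → 3
sample_id=7: site='river' → outer ELSE → 3
sample_id=8: site='lake' → outer ELSE → 3
sample_id=9: site='well' → inner[turbidity < 181] → 28
sample_id=10: site='rain' → outer ELSE → 3
sample_id=11: site='lake' → outer ELSE → 3
sample_id=12: site='sea' → inner[depth_m < 39] → 37
sample_id=13: site='sea' → inner[depth_m < 21] → 36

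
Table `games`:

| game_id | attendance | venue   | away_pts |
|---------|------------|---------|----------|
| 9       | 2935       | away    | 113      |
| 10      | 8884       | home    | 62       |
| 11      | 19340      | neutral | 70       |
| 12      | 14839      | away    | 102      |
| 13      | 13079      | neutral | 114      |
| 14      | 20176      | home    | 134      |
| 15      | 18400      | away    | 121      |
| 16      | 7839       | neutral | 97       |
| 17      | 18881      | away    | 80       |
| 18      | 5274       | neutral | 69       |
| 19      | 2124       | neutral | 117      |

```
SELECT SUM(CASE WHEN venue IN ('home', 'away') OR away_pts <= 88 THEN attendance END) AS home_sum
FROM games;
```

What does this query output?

game_id=9: ✓ → 2935
game_id=10: ✓ → 8884
game_id=11: ✓ → 19340
game_id=12: ✓ → 14839
game_id=13: ✗
game_id=14: ✓ → 20176
game_id=15: ✓ → 18400
game_id=16: ✗
game_id=17: ✓ → 18881
game_id=18: ✓ → 5274
game_id=19: ✗
home_sum = 2935 + 8884 + 19340 + 14839 + 20176 + 18400 + 18881 + 5274 = 108729

108729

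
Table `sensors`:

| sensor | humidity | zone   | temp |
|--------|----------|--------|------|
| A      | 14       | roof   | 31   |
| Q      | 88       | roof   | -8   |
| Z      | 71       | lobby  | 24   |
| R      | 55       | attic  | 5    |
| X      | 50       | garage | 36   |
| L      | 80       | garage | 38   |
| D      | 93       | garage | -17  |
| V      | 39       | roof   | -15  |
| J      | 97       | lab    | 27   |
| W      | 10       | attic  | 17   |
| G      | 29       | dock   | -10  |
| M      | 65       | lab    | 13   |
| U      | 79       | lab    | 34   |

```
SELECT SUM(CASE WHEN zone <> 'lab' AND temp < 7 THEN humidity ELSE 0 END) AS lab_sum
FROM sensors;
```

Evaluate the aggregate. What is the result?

sensor=A: ✗
sensor=Q: ✓ → 88
sensor=Z: ✗
sensor=R: ✓ → 55
sensor=X: ✗
sensor=L: ✗
sensor=D: ✓ → 93
sensor=V: ✓ → 39
sensor=J: ✗
sensor=W: ✗
sensor=G: ✓ → 29
sensor=M: ✗
sensor=U: ✗
lab_sum = 88 + 55 + 93 + 39 + 29 = 304

304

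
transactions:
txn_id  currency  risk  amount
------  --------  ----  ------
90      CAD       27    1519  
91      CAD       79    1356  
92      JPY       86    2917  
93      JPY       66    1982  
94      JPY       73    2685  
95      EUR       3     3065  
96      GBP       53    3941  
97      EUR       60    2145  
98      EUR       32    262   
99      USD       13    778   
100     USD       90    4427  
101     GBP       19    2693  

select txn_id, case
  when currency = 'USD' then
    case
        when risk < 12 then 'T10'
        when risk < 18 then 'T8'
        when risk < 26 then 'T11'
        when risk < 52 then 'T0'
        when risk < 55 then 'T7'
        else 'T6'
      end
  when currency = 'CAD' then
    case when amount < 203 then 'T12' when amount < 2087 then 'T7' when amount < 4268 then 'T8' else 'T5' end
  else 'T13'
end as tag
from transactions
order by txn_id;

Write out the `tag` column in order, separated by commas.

T7, T7, T13, T13, T13, T13, T13, T13, T13, T8, T6, T13

txn_id=90: currency='CAD' → inner[amount < 2087] → T7
txn_id=91: currency='CAD' → inner[amount < 2087] → T7
txn_id=92: currency='JPY' → outer ELSE → T13
txn_id=93: currency='JPY' → outer ELSE → T13
txn_id=94: currency='JPY' → outer ELSE → T13
txn_id=95: currency='EUR' → outer ELSE → T13
txn_id=96: currency='GBP' → outer ELSE → T13
txn_id=97: currency='EUR' → outer ELSE → T13
txn_id=98: currency='EUR' → outer ELSE → T13
txn_id=99: currency='USD' → inner[risk < 18] → T8
txn_id=100: currency='USD' → inner[ELSE] → T6
txn_id=101: currency='GBP' → outer ELSE → T13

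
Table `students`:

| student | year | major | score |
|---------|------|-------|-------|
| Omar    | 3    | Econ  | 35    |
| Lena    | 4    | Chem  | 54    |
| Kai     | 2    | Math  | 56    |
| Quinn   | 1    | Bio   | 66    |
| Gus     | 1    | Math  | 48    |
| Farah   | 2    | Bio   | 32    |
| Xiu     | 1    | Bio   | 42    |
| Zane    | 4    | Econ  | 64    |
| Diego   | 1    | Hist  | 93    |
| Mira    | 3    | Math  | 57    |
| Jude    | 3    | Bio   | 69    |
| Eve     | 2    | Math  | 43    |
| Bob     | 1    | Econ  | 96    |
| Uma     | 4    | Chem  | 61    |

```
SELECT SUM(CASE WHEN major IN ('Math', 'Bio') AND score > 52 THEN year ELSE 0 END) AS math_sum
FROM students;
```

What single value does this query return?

9

student=Omar: ✗
student=Lena: ✗
student=Kai: ✓ → 2
student=Quinn: ✓ → 1
student=Gus: ✗
student=Farah: ✗
student=Xiu: ✗
student=Zane: ✗
student=Diego: ✗
student=Mira: ✓ → 3
student=Jude: ✓ → 3
student=Eve: ✗
student=Bob: ✗
student=Uma: ✗
math_sum = 2 + 1 + 3 + 3 = 9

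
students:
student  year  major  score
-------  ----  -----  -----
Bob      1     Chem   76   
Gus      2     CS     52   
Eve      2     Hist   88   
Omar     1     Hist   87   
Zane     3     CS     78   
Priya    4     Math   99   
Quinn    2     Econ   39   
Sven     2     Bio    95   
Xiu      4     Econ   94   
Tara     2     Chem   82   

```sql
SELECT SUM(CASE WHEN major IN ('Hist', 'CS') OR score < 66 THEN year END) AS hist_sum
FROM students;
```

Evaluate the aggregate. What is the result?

10

student=Bob: ✗
student=Gus: ✓ → 2
student=Eve: ✓ → 2
student=Omar: ✓ → 1
student=Zane: ✓ → 3
student=Priya: ✗
student=Quinn: ✓ → 2
student=Sven: ✗
student=Xiu: ✗
student=Tara: ✗
hist_sum = 2 + 2 + 1 + 3 + 2 = 10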